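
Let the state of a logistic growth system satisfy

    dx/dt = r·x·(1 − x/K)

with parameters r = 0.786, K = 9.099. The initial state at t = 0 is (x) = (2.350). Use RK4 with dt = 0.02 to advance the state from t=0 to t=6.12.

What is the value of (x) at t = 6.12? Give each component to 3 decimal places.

(x) = (8.891)

t=0.000: state=(2.350)
step 1 (dt=0.02): k1=(1.370), k2=(1.375), k3=(1.375), k4=(1.380); state += dt/6·(k1+2k2+2k3+k4)
t=0.020: state=(2.378)
t=0.040: state=(2.405)
t=0.060: state=(2.433)
continuing one RK4 step at a time; state shown every 10 steps (Δt=0.2):
t=0.200: state=(2.634)
t=0.400: state=(2.938)
t=0.600: state=(3.259)
t=0.800: state=(3.594)
t=1.000: state=(3.941)
t=1.200: state=(4.295)
t=1.400: state=(4.653)
t=1.600: state=(5.009)
t=1.800: state=(5.359)
t=2.000: state=(5.700)
t=2.200: state=(6.028)
t=2.400: state=(6.339)
t=2.600: state=(6.631)
t=2.800: state=(6.904)
t=3.000: state=(7.155)
t=3.200: state=(7.384)
t=3.400: state=(7.593)
t=3.600: state=(7.780)
t=3.800: state=(7.948)
t=4.000: state=(8.097)
t=4.200: state=(8.228)
t=4.400: state=(8.345)
t=4.600: state=(8.446)
t=4.800: state=(8.535)
t=5.000: state=(8.613)
t=5.200: state=(8.681)
t=5.400: state=(8.739)
t=5.600: state=(8.790)
t=5.800: state=(8.833)
t=6.000: state=(8.871)
t=6.120: state=(8.891)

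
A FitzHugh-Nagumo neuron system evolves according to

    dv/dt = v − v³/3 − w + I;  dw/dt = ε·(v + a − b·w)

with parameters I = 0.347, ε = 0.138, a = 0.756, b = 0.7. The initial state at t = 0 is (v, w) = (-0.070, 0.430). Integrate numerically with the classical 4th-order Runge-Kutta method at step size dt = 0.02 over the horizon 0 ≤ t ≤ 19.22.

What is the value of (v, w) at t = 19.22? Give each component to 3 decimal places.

(v, w) = (-0.758, -0.276)

t=0.000: state=(-0.070, 0.430)
step 1 (dt=0.02): k1=(-0.153, 0.053), k2=(-0.155, 0.053), k3=(-0.155, 0.053), k4=(-0.157, 0.053); state += dt/6·(k1+2k2+2k3+k4)
t=0.020: state=(-0.073, 0.431)
t=0.040: state=(-0.076, 0.432)
t=0.060: state=(-0.080, 0.433)
continuing one RK4 step at a time; state shown every 50 steps (Δt=1):
t=1.000: state=(-0.359, 0.465)
t=2.000: state=(-1.007, 0.434)
t=3.000: state=(-1.557, 0.319)
t=4.000: state=(-1.648, 0.175)
t=5.000: state=(-1.599, 0.044)
t=6.000: state=(-1.528, -0.066)
t=7.000: state=(-1.454, -0.157)
t=8.000: state=(-1.380, -0.229)
t=9.000: state=(-1.309, -0.285)
t=10.000: state=(-1.239, -0.327)
t=11.000: state=(-1.171, -0.356)
t=12.000: state=(-1.105, -0.373)
t=13.000: state=(-1.041, -0.380)
t=14.000: state=(-0.980, -0.379)
t=15.000: state=(-0.922, -0.370)
t=16.000: state=(-0.869, -0.354)
t=17.000: state=(-0.822, -0.333)
t=18.000: state=(-0.784, -0.308)
t=19.000: state=(-0.761, -0.282)
t=19.220: state=(-0.758, -0.276)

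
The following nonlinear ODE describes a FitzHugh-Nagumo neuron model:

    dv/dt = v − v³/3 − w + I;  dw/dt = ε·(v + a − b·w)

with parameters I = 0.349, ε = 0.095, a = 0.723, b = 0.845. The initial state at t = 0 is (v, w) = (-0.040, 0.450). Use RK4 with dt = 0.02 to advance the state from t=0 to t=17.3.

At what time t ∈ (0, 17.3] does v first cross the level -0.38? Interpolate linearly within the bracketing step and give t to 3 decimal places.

t = 1.189

t=0.000: state=(-0.040, 0.450)
step 1 (dt=0.02): k1=(-0.141, 0.029), k2=(-0.143, 0.029), k3=(-0.143, 0.029), k4=(-0.144, 0.028); state += dt/6·(k1+2k2+2k3+k4)
t=0.020: state=(-0.043, 0.451)
t=0.040: state=(-0.046, 0.451)
t=0.060: state=(-0.049, 0.452)
continuing one RK4 step at a time; state shown every 50 steps (Δt=1):
t=1.000: state=(-0.296, 0.468)
t=1.180: state=(-0.376, 0.468)
next step: t=1.200: state=(-0.385, 0.468) — v has crossed -0.38
linear interpolation between t=1.180 (-0.37567) and t=1.200 (-0.38528) → t≈1.189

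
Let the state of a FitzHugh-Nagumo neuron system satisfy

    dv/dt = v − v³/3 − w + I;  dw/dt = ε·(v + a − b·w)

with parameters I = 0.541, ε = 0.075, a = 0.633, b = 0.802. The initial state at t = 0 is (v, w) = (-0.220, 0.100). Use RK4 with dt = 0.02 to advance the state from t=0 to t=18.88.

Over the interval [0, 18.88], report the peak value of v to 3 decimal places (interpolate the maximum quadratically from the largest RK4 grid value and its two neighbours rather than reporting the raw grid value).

max v = 1.766

t=0.000: state=(-0.220, 0.100)
step 1 (dt=0.02): k1=(0.225, 0.025), k2=(0.226, 0.025), k3=(0.226, 0.025), k4=(0.228, 0.025); state += dt/6·(k1+2k2+2k3+k4)
t=0.020: state=(-0.215, 0.101)
t=0.040: state=(-0.211, 0.101)
t=0.060: state=(-0.206, 0.102)
continuing one RK4 step at a time; state shown every 50 steps (Δt=1):
t=1.000: state=(0.139, 0.136)
t=2.000: state=(0.942, 0.210)
t=3.000: state=(1.665, 0.344)
t=4.000: state=(1.764, 0.497)
t=5.000: state=(1.714, 0.641)
t=6.000: state=(1.646, 0.771)
t=7.000: state=(1.574, 0.890)
t=8.000: state=(1.498, 0.996)
t=9.000: state=(1.419, 1.090)
t=10.000: state=(1.334, 1.172)
t=11.000: state=(1.241, 1.244)
t=12.000: state=(1.135, 1.304)
t=13.000: state=(1.007, 1.352)
t=14.000: state=(0.837, 1.386)
t=15.000: state=(0.570, 1.403)
t=16.000: state=(0.027, 1.392)
t=17.000: state=(-1.202, 1.318)
t=18.000: state=(-1.931, 1.164)
t=18.880: state=(-1.949, 1.019)
largest grid value and its neighbours: v(3.820)=1.76599, v(3.840)=1.76599, v(3.860)=1.76594
parabola through these three points peaks at t≈3.831 with v≈1.76600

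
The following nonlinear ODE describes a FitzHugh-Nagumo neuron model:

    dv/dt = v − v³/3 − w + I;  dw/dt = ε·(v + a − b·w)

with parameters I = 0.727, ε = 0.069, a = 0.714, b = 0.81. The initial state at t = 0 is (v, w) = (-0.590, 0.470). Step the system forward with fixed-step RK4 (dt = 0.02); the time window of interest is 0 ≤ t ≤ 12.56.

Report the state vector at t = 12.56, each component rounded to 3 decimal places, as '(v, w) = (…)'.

t=0.000: state=(-0.590, 0.470)
step 1 (dt=0.02): k1=(-0.265, -0.018), k2=(-0.266, -0.018), k3=(-0.266, -0.018), k4=(-0.268, -0.018); state += dt/6·(k1+2k2+2k3+k4)
t=0.020: state=(-0.595, 0.470)
t=0.040: state=(-0.601, 0.469)
t=0.060: state=(-0.606, 0.469)
continuing one RK4 step at a time; state shown every 25 steps (Δt=0.5):
t=0.500: state=(-0.741, 0.459)
t=1.000: state=(-0.922, 0.442)
t=1.500: state=(-1.106, 0.420)
t=2.000: state=(-1.259, 0.392)
t=2.500: state=(-1.362, 0.361)
t=3.000: state=(-1.417, 0.328)
t=3.500: state=(-1.437, 0.294)
t=4.000: state=(-1.436, 0.262)
t=4.500: state=(-1.423, 0.230)
t=5.000: state=(-1.403, 0.200)
t=5.500: state=(-1.379, 0.171)
t=6.000: state=(-1.353, 0.145)
t=6.500: state=(-1.324, 0.119)
t=7.000: state=(-1.295, 0.096)
t=7.500: state=(-1.264, 0.074)
t=8.000: state=(-1.233, 0.054)
t=8.500: state=(-1.199, 0.035)
t=9.000: state=(-1.165, 0.018)
t=9.500: state=(-1.129, 0.003)
t=10.000: state=(-1.090, -0.011)
t=10.500: state=(-1.049, -0.022)
t=11.000: state=(-1.005, -0.032)
t=11.500: state=(-0.956, -0.041)
t=12.000: state=(-0.901, -0.047)
t=12.500: state=(-0.838, -0.051)
t=12.560: state=(-0.830, -0.051)

(v, w) = (-0.830, -0.051)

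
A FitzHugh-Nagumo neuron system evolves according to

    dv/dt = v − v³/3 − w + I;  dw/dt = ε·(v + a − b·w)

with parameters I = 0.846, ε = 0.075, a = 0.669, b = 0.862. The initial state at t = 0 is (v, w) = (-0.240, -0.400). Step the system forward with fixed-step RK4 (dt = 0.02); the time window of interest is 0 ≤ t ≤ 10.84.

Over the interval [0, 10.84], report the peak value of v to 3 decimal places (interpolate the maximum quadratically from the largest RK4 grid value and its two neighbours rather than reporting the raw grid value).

max v = 2.068

t=0.000: state=(-0.240, -0.400)
step 1 (dt=0.02): k1=(1.011, 0.058), k2=(1.020, 0.059), k3=(1.020, 0.059), k4=(1.029, 0.059); state += dt/6·(k1+2k2+2k3+k4)
t=0.020: state=(-0.220, -0.399)
t=0.040: state=(-0.199, -0.398)
t=0.060: state=(-0.178, -0.396)
continuing one RK4 step at a time; state shown every 25 steps (Δt=0.5):
t=0.500: state=(0.401, -0.360)
t=1.000: state=(1.281, -0.293)
t=1.500: state=(1.893, -0.199)
t=2.000: state=(2.056, -0.094)
t=2.500: state=(2.064, 0.010)
t=3.000: state=(2.041, 0.110)
t=3.500: state=(2.011, 0.206)
t=4.000: state=(1.981, 0.298)
t=4.500: state=(1.950, 0.385)
t=5.000: state=(1.920, 0.469)
t=5.500: state=(1.889, 0.549)
t=6.000: state=(1.859, 0.625)
t=6.500: state=(1.828, 0.698)
t=7.000: state=(1.798, 0.768)
t=7.500: state=(1.767, 0.834)
t=8.000: state=(1.737, 0.897)
t=8.500: state=(1.707, 0.956)
t=9.000: state=(1.676, 1.013)
t=9.500: state=(1.646, 1.067)
t=10.000: state=(1.615, 1.118)
t=10.500: state=(1.585, 1.166)
t=10.840: state=(1.564, 1.197)
largest grid value and its neighbours: v(2.260)=2.06817, v(2.280)=2.06823, v(2.300)=2.06821
parabola through these three points peaks at t≈2.285 with v≈2.06823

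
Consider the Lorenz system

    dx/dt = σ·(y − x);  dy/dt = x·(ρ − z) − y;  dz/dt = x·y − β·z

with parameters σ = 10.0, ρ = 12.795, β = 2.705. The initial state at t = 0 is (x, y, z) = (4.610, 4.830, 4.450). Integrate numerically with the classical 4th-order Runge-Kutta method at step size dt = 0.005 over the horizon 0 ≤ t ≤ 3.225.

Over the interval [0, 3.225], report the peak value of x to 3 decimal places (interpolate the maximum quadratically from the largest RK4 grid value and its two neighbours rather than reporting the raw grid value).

t=0.000: state=(4.610, 4.830, 4.450)
step 1 (dt=0.005): k1=(2.200, 33.640, 10.229), k2=(2.986, 33.484, 10.575), k3=(2.962, 33.497, 10.580), k4=(3.727, 33.352, 10.932); state += dt/6·(k1+2k2+2k3+k4)
t=0.005: state=(4.625, 4.997, 4.503)
t=0.010: state=(4.647, 5.164, 4.559)
t=0.015: state=(4.676, 5.329, 4.620)
continuing one RK4 step at a time; state shown every 40 steps (Δt=0.2):
t=0.200: state=(8.170, 10.164, 10.719)
t=0.400: state=(7.346, 4.705, 16.863)
t=0.600: state=(3.077, 2.035, 11.883)
t=0.800: state=(2.698, 3.160, 7.932)
t=1.000: state=(4.676, 6.182, 7.277)
t=1.200: state=(7.781, 8.722, 12.302)
t=1.400: state=(6.473, 4.695, 15.147)
t=1.600: state=(3.789, 3.189, 11.465)
t=1.800: state=(3.920, 4.547, 8.815)
t=2.000: state=(5.921, 7.118, 9.706)
t=2.200: state=(7.258, 7.020, 13.646)
t=2.400: state=(5.427, 4.350, 13.393)
t=2.600: state=(4.254, 4.210, 10.698)
t=2.800: state=(5.038, 5.773, 9.746)
t=3.000: state=(6.534, 7.039, 11.731)
t=3.200: state=(6.320, 5.669, 13.438)
t=3.225: state=(6.148, 5.432, 13.396)
largest grid value and its neighbours: x(0.280)=9.12320, x(0.285)=9.12715, x(0.290)=9.12347
parabola through these three points peaks at t≈0.285 with x≈9.12715

max x = 9.127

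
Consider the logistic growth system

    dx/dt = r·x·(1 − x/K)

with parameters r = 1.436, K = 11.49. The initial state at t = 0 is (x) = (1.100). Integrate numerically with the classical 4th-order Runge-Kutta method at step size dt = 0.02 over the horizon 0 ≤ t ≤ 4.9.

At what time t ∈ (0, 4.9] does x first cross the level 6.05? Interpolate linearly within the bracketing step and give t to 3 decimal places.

t = 1.638

t=0.000: state=(1.100)
step 1 (dt=0.02): k1=(1.428), k2=(1.445), k3=(1.445), k4=(1.462); state += dt/6·(k1+2k2+2k3+k4)
t=0.020: state=(1.129)
t=0.040: state=(1.158)
t=0.060: state=(1.189)
continuing one RK4 step at a time; state shown every 10 steps (Δt=0.2):
t=0.200: state=(1.421)
t=0.400: state=(1.819)
t=0.600: state=(2.302)
t=0.800: state=(2.877)
t=1.000: state=(3.539)
t=1.200: state=(4.278)
t=1.400: state=(5.073)
t=1.600: state=(5.895)
t=1.620: state=(5.977)
next step: t=1.640: state=(6.059) — x has crossed 6.05
linear interpolation between t=1.620 (5.97693) and t=1.640 (6.05924) → t≈1.638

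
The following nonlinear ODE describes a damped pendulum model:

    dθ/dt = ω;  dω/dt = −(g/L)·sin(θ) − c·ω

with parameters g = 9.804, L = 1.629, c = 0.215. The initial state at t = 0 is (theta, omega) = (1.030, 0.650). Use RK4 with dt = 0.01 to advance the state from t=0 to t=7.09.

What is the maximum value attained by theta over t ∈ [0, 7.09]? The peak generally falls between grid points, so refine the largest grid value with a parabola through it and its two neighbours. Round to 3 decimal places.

max theta = 1.070

t=0.000: state=(1.030, 0.650)
step 1 (dt=0.01): k1=(0.650, -5.299), k2=(0.624, -5.304), k3=(0.623, -5.303), k4=(0.597, -5.307); state += dt/6·(k1+2k2+2k3+k4)
t=0.010: state=(1.036, 0.597)
t=0.020: state=(1.042, 0.544)
t=0.030: state=(1.047, 0.491)
continuing one RK4 step at a time; state shown every 25 steps (Δt=0.25):
t=0.250: state=(1.027, -0.659)
t=0.500: state=(0.717, -1.762)
t=0.750: state=(0.192, -2.318)
t=1.000: state=(-0.372, -2.055)
t=1.250: state=(-0.780, -1.130)
t=1.500: state=(-0.916, 0.051)
t=1.750: state=(-0.760, 1.158)
t=2.000: state=(-0.368, 1.892)
t=2.250: state=(0.130, 1.964)
t=2.500: state=(0.556, 1.352)
t=2.750: state=(0.774, 0.355)
t=3.000: state=(0.730, -0.687)
t=3.250: state=(0.451, -1.482)
t=3.500: state=(0.032, -1.758)
t=3.750: state=(-0.375, -1.405)
t=4.000: state=(-0.632, -0.603)
t=4.250: state=(-0.665, 0.336)
t=4.500: state=(-0.476, 1.128)
t=4.750: state=(-0.135, 1.517)
t=5.000: state=(0.236, 1.357)
t=5.250: state=(0.505, 0.739)
t=5.500: state=(0.588, -0.083)
t=5.750: state=(0.469, -0.836)
t=6.000: state=(0.196, -1.280)
t=6.250: state=(-0.132, -1.257)
t=6.500: state=(-0.396, -0.796)
t=6.750: state=(-0.509, -0.094)
t=7.000: state=(-0.443, 0.601)
t=7.090: state=(-0.380, 0.805)
largest grid value and its neighbours: theta(0.110)=1.06935, theta(0.120)=1.06975, theta(0.130)=1.06961
parabola through these three points peaks at t≈0.122 with theta≈1.06976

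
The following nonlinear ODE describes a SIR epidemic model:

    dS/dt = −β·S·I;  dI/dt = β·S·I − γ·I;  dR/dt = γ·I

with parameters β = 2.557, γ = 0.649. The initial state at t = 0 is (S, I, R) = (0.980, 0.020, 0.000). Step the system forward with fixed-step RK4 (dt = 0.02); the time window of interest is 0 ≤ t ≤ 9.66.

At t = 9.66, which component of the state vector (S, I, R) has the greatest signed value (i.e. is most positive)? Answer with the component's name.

largest component: R

t=0.000: state=(0.980, 0.020, 0.000)
step 1 (dt=0.02): k1=(-0.050, 0.037, 0.013), k2=(-0.051, 0.038, 0.013), k3=(-0.051, 0.038, 0.013), k4=(-0.052, 0.038, 0.013); state += dt/6·(k1+2k2+2k3+k4)
t=0.020: state=(0.979, 0.021, 0.000)
t=0.040: state=(0.978, 0.022, 0.001)
t=0.060: state=(0.977, 0.022, 0.001)
continuing one RK4 step at a time; state shown every 25 steps (Δt=0.5):
t=0.500: state=(0.940, 0.050, 0.011)
t=1.000: state=(0.851, 0.113, 0.036)
t=1.500: state=(0.690, 0.221, 0.089)
t=2.000: state=(0.481, 0.338, 0.180)
t=2.500: state=(0.298, 0.400, 0.302)
t=3.000: state=(0.179, 0.389, 0.432)
t=3.500: state=(0.112, 0.337, 0.550)
t=4.000: state=(0.076, 0.274, 0.650)
t=4.500: state=(0.055, 0.215, 0.729)
t=5.000: state=(0.043, 0.166, 0.791)
t=5.500: state=(0.036, 0.126, 0.838)
t=6.000: state=(0.031, 0.095, 0.873)
t=6.500: state=(0.028, 0.071, 0.900)
t=7.000: state=(0.026, 0.053, 0.920)
t=7.500: state=(0.025, 0.040, 0.936)
t=8.000: state=(0.024, 0.030, 0.947)
t=8.500: state=(0.023, 0.022, 0.955)
t=9.000: state=(0.022, 0.016, 0.961)
t=9.500: state=(0.022, 0.012, 0.966)
t=9.660: state=(0.022, 0.011, 0.967)
compare at T: S=0.022, I=0.011, R=0.967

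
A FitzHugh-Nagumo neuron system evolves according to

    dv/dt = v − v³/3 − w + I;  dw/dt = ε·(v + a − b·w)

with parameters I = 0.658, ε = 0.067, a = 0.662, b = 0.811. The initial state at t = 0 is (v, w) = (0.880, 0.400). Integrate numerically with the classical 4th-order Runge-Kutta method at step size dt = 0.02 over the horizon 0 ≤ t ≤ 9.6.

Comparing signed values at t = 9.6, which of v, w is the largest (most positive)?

t=0.000: state=(0.880, 0.400)
step 1 (dt=0.02): k1=(0.911, 0.082), k2=(0.912, 0.082), k3=(0.912, 0.082), k4=(0.913, 0.083); state += dt/6·(k1+2k2+2k3+k4)
t=0.020: state=(0.898, 0.402)
t=0.040: state=(0.917, 0.403)
t=0.060: state=(0.935, 0.405)
continuing one RK4 step at a time; state shown every 25 steps (Δt=0.5):
t=0.500: state=(1.316, 0.448)
t=1.000: state=(1.604, 0.506)
t=1.500: state=(1.719, 0.570)
t=2.000: state=(1.743, 0.634)
t=2.500: state=(1.732, 0.696)
t=3.000: state=(1.709, 0.756)
t=3.500: state=(1.681, 0.814)
t=4.000: state=(1.651, 0.869)
t=4.500: state=(1.621, 0.922)
t=5.000: state=(1.589, 0.972)
t=5.500: state=(1.558, 1.020)
t=6.000: state=(1.525, 1.065)
t=6.500: state=(1.493, 1.109)
t=7.000: state=(1.459, 1.149)
t=7.500: state=(1.425, 1.188)
t=8.000: state=(1.390, 1.225)
t=8.500: state=(1.353, 1.259)
t=9.000: state=(1.316, 1.291)
t=9.500: state=(1.276, 1.321)
t=9.600: state=(1.268, 1.327)
compare at T: v=1.268, w=1.327

largest component: w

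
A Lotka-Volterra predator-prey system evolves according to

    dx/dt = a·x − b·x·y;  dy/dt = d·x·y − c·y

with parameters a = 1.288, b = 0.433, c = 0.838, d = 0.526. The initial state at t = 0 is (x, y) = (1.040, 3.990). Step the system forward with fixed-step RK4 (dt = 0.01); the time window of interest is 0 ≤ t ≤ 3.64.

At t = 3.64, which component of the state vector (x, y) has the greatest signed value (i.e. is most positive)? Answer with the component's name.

largest component: x

t=0.000: state=(1.040, 3.990)
step 1 (dt=0.01): k1=(-0.457, -1.161), k2=(-0.454, -1.164), k3=(-0.454, -1.164), k4=(-0.450, -1.167); state += dt/6·(k1+2k2+2k3+k4)
t=0.010: state=(1.035, 3.978)
t=0.020: state=(1.031, 3.967)
t=0.030: state=(1.027, 3.955)
continuing one RK4 step at a time; state shown every 20 steps (Δt=0.2):
t=0.200: state=(0.962, 3.748)
t=0.400: state=(0.910, 3.497)
t=0.600: state=(0.879, 3.249)
t=0.800: state=(0.867, 3.011)
t=1.000: state=(0.873, 2.790)
t=1.200: state=(0.895, 2.589)
t=1.400: state=(0.933, 2.410)
t=1.600: state=(0.986, 2.255)
t=1.800: state=(1.056, 2.123)
t=2.000: state=(1.142, 2.015)
t=2.200: state=(1.246, 1.932)
t=2.400: state=(1.367, 1.874)
t=2.600: state=(1.506, 1.843)
t=2.800: state=(1.662, 1.841)
t=3.000: state=(1.831, 1.871)
t=3.200: state=(2.010, 1.936)
t=3.400: state=(2.190, 2.042)
t=3.600: state=(2.359, 2.195)
t=3.640: state=(2.390, 2.231)
compare at T: x=2.390, y=2.231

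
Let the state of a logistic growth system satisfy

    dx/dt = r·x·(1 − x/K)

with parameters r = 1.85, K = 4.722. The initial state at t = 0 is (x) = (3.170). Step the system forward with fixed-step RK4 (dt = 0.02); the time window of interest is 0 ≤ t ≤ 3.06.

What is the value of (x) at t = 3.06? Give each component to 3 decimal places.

(x) = (4.714)

t=0.000: state=(3.170)
step 1 (dt=0.02): k1=(1.928), k2=(1.915), k3=(1.915), k4=(1.903); state += dt/6·(k1+2k2+2k3+k4)
t=0.020: state=(3.208)
t=0.040: state=(3.246)
t=0.060: state=(3.283)
continuing one RK4 step at a time; state shown every 5 steps (Δt=0.1):
t=0.100: state=(3.356)
t=0.200: state=(3.529)
t=0.300: state=(3.686)
t=0.400: state=(3.828)
t=0.500: state=(3.954)
t=0.600: state=(4.066)
t=0.700: state=(4.164)
t=0.800: state=(4.249)
t=0.900: state=(4.322)
t=1.000: state=(4.384)
t=1.100: state=(4.438)
t=1.200: state=(4.484)
t=1.300: state=(4.522)
t=1.400: state=(4.555)
t=1.500: state=(4.582)
t=1.600: state=(4.605)
t=1.700: state=(4.624)
t=1.800: state=(4.641)
t=1.900: state=(4.654)
t=2.000: state=(4.666)
t=2.100: state=(4.675)
t=2.200: state=(4.683)
t=2.300: state=(4.689)
t=2.400: state=(4.695)
t=2.500: state=(4.699)
t=2.600: state=(4.703)
t=2.700: state=(4.706)
t=2.800: state=(4.709)
t=2.900: state=(4.711)
t=3.000: state=(4.713)
t=3.060: state=(4.714)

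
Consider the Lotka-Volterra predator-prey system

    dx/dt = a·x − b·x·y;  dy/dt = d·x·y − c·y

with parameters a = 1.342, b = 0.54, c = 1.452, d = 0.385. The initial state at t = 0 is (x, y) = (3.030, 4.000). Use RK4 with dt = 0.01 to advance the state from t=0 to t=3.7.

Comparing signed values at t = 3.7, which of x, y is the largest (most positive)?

largest component: x

t=0.000: state=(3.030, 4.000)
step 1 (dt=0.01): k1=(-2.479, -1.142), k2=(-2.459, -1.159), k3=(-2.459, -1.159), k4=(-2.440, -1.176); state += dt/6·(k1+2k2+2k3+k4)
t=0.010: state=(3.005, 3.988)
t=0.020: state=(2.981, 3.976)
t=0.030: state=(2.957, 3.964)
continuing one RK4 step at a time; state shown every 20 steps (Δt=0.2):
t=0.200: state=(2.610, 3.714)
t=0.400: state=(2.330, 3.357)
t=0.600: state=(2.164, 2.983)
t=0.800: state=(2.091, 2.627)
t=1.000: state=(2.095, 2.307)
t=1.200: state=(2.169, 2.033)
t=1.400: state=(2.307, 1.806)
t=1.600: state=(2.508, 1.625)
t=1.800: state=(2.773, 1.489)
t=2.000: state=(3.105, 1.396)
t=2.200: state=(3.503, 1.346)
t=2.400: state=(3.965, 1.342)
t=2.600: state=(4.477, 1.388)
t=2.800: state=(5.013, 1.496)
t=3.000: state=(5.528, 1.680)
t=3.200: state=(5.946, 1.956)
t=3.400: state=(6.173, 2.337)
t=3.600: state=(6.118, 2.811)
t=3.700: state=(5.970, 3.069)
compare at T: x=5.970, y=3.069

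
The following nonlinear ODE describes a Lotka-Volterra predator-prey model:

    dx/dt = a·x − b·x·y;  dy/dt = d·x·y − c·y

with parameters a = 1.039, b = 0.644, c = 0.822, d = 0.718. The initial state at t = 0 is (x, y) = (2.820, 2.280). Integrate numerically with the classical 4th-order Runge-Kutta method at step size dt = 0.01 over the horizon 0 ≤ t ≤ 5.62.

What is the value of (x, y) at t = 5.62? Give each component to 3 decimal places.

(x, y) = (1.293, 0.483)

t=0.000: state=(2.820, 2.280)
step 1 (dt=0.01): k1=(-1.211, 2.742), k2=(-1.233, 2.749), k3=(-1.233, 2.749), k4=(-1.255, 2.755); state += dt/6·(k1+2k2+2k3+k4)
t=0.010: state=(2.808, 2.307)
t=0.020: state=(2.795, 2.335)
t=0.030: state=(2.782, 2.363)
continuing one RK4 step at a time; state shown every 20 steps (Δt=0.2):
t=0.200: state=(2.497, 2.839)
t=0.400: state=(2.061, 3.343)
t=0.600: state=(1.610, 3.691)
t=0.800: state=(1.218, 3.832)
t=1.000: state=(0.916, 3.786)
t=1.200: state=(0.700, 3.604)
t=1.400: state=(0.551, 3.342)
t=1.600: state=(0.449, 3.045)
t=1.800: state=(0.381, 2.741)
t=2.000: state=(0.336, 2.448)
t=2.200: state=(0.307, 2.175)
t=2.400: state=(0.290, 1.926)
t=2.600: state=(0.283, 1.702)
t=2.800: state=(0.283, 1.504)
t=3.000: state=(0.291, 1.329)
t=3.200: state=(0.305, 1.177)
t=3.400: state=(0.325, 1.045)
t=3.600: state=(0.352, 0.930)
t=3.800: state=(0.387, 0.832)
t=4.000: state=(0.431, 0.749)
t=4.200: state=(0.484, 0.678)
t=4.400: state=(0.548, 0.620)
t=4.600: state=(0.624, 0.572)
t=4.800: state=(0.716, 0.534)
t=5.000: state=(0.824, 0.506)
t=5.200: state=(0.952, 0.487)
t=5.400: state=(1.101, 0.479)
t=5.600: state=(1.274, 0.482)
t=5.620: state=(1.293, 0.483)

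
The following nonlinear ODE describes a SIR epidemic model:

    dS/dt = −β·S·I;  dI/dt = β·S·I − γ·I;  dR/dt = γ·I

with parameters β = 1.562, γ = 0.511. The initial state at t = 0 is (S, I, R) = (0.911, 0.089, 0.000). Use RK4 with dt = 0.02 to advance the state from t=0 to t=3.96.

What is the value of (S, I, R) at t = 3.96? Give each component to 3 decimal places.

(S, I, R) = (0.183, 0.292, 0.525)

t=0.000: state=(0.911, 0.089, 0.000)
step 1 (dt=0.02): k1=(-0.127, 0.081, 0.045), k2=(-0.128, 0.082, 0.046), k3=(-0.128, 0.082, 0.046), k4=(-0.129, 0.082, 0.046); state += dt/6·(k1+2k2+2k3+k4)
t=0.020: state=(0.908, 0.091, 0.001)
t=0.040: state=(0.906, 0.092, 0.002)
t=0.060: state=(0.903, 0.094, 0.003)
continuing one RK4 step at a time; state shown every 10 steps (Δt=0.2):
t=0.200: state=(0.884, 0.106, 0.010)
t=0.400: state=(0.852, 0.126, 0.022)
t=0.600: state=(0.817, 0.148, 0.036)
t=0.800: state=(0.777, 0.171, 0.052)
t=1.000: state=(0.734, 0.195, 0.071)
t=1.200: state=(0.688, 0.220, 0.092)
t=1.400: state=(0.639, 0.245, 0.116)
t=1.600: state=(0.590, 0.268, 0.142)
t=1.800: state=(0.541, 0.288, 0.170)
t=2.000: state=(0.493, 0.306, 0.201)
t=2.200: state=(0.447, 0.320, 0.233)
t=2.400: state=(0.404, 0.330, 0.266)
t=2.600: state=(0.364, 0.336, 0.300)
t=2.800: state=(0.328, 0.338, 0.335)
t=3.000: state=(0.295, 0.336, 0.369)
t=3.200: state=(0.266, 0.331, 0.403)
t=3.400: state=(0.240, 0.324, 0.437)
t=3.600: state=(0.217, 0.314, 0.469)
t=3.800: state=(0.197, 0.302, 0.501)
t=3.960: state=(0.183, 0.292, 0.525)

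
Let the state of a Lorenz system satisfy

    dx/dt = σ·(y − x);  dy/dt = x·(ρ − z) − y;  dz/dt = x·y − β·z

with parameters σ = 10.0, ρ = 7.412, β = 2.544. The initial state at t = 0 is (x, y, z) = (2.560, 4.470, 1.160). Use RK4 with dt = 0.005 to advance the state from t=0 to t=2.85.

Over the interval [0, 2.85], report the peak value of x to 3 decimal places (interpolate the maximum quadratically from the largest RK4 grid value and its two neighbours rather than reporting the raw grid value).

t=0.000: state=(2.560, 4.470, 1.160)
step 1 (dt=0.005): k1=(19.100, 11.535, 8.492), k2=(18.911, 11.749, 8.727), k3=(18.921, 11.744, 8.725), k4=(18.741, 11.952, 8.960); state += dt/6·(k1+2k2+2k3+k4)
t=0.005: state=(2.655, 4.529, 1.204)
t=0.010: state=(2.747, 4.589, 1.250)
t=0.015: state=(2.839, 4.652, 1.298)
continuing one RK4 step at a time; state shown every 20 steps (Δt=0.1):
t=0.100: state=(4.270, 5.884, 2.505)
t=0.200: state=(5.782, 7.109, 4.911)
t=0.300: state=(6.677, 7.013, 7.836)
t=0.400: state=(6.343, 5.384, 9.729)
t=0.500: state=(5.026, 3.526, 9.764)
t=0.600: state=(3.629, 2.424, 8.669)
t=0.700: state=(2.690, 2.016, 7.317)
t=0.800: state=(2.240, 1.989, 6.097)
t=0.900: state=(2.141, 2.177, 5.123)
t=1.000: state=(2.285, 2.528, 4.428)
t=1.100: state=(2.616, 3.033, 4.034)
t=1.200: state=(3.111, 3.678, 3.979)
t=1.300: state=(3.734, 4.399, 4.315)
t=1.400: state=(4.401, 5.043, 5.062)
t=1.500: state=(4.952, 5.378, 6.109)
t=1.600: state=(5.194, 5.232, 7.148)
t=1.700: state=(5.029, 4.681, 7.798)
t=1.800: state=(4.563, 4.018, 7.885)
t=1.900: state=(4.018, 3.504, 7.525)
t=2.000: state=(3.580, 3.230, 6.950)
t=2.100: state=(3.328, 3.173, 6.354)
t=2.200: state=(3.264, 3.284, 5.859)
t=2.300: state=(3.357, 3.516, 5.533)
t=2.400: state=(3.569, 3.826, 5.412)
t=2.500: state=(3.854, 4.157, 5.509)
t=2.600: state=(4.152, 4.435, 5.798)
t=2.700: state=(4.395, 4.587, 6.210)
t=2.800: state=(4.519, 4.569, 6.628)
t=2.850: state=(4.525, 4.500, 6.800)
largest grid value and its neighbours: x(0.320)=6.71728, x(0.325)=6.71887, x(0.330)=6.71702
parabola through these three points peaks at t≈0.325 with x≈6.71888

max x = 6.719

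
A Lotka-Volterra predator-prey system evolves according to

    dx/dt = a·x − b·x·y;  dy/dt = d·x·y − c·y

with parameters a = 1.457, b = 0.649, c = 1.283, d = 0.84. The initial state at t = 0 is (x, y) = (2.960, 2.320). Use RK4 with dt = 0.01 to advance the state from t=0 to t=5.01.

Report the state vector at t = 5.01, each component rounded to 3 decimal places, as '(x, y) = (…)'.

t=0.000: state=(2.960, 2.320)
step 1 (dt=0.01): k1=(-0.144, 2.792), k2=(-0.171, 2.807), k3=(-0.171, 2.807), k4=(-0.198, 2.822); state += dt/6·(k1+2k2+2k3+k4)
t=0.010: state=(2.958, 2.348)
t=0.020: state=(2.956, 2.376)
t=0.030: state=(2.953, 2.405)
continuing one RK4 step at a time; state shown every 20 steps (Δt=0.2):
t=0.200: state=(2.821, 2.926)
t=0.400: state=(2.479, 3.542)
t=0.600: state=(2.028, 4.004)
t=0.800: state=(1.589, 4.194)
t=1.000: state=(1.238, 4.108)
t=1.200: state=(0.988, 3.827)
t=1.400: state=(0.824, 3.444)
t=1.600: state=(0.725, 3.033)
t=1.800: state=(0.671, 2.637)
t=2.000: state=(0.654, 2.279)
t=2.200: state=(0.664, 1.969)
t=2.400: state=(0.701, 1.708)
t=2.600: state=(0.762, 1.493)
t=2.800: state=(0.850, 1.322)
t=3.000: state=(0.967, 1.191)
t=3.200: state=(1.115, 1.097)
t=3.400: state=(1.300, 1.039)
t=3.600: state=(1.523, 1.019)
t=3.800: state=(1.784, 1.040)
t=4.000: state=(2.078, 1.113)
t=4.200: state=(2.387, 1.252)
t=4.400: state=(2.678, 1.484)
t=4.600: state=(2.893, 1.836)
t=4.800: state=(2.960, 2.328)
t=5.000: state=(2.817, 2.935)
t=5.010: state=(2.804, 2.967)

(x, y) = (2.804, 2.967)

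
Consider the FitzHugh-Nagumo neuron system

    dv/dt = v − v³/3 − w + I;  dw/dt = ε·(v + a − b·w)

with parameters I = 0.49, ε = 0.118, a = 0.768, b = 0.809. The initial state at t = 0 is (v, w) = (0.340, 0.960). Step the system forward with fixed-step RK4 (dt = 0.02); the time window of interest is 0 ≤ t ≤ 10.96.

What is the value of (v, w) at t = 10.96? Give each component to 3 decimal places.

t=0.000: state=(0.340, 0.960)
step 1 (dt=0.02): k1=(-0.143, 0.039), k2=(-0.145, 0.039), k3=(-0.145, 0.039), k4=(-0.146, 0.039); state += dt/6·(k1+2k2+2k3+k4)
t=0.020: state=(0.337, 0.961)
t=0.040: state=(0.334, 0.962)
t=0.060: state=(0.331, 0.962)
continuing one RK4 step at a time; state shown every 25 steps (Δt=0.5):
t=0.500: state=(0.244, 0.977)
t=1.000: state=(0.083, 0.985)
t=1.500: state=(-0.184, 0.981)
t=2.000: state=(-0.603, 0.958)
t=2.500: state=(-1.140, 0.907)
t=3.000: state=(-1.573, 0.830)
t=3.500: state=(-1.762, 0.738)
t=4.000: state=(-1.802, 0.645)
t=4.500: state=(-1.788, 0.555)
t=5.000: state=(-1.757, 0.472)
t=5.500: state=(-1.721, 0.394)
t=6.000: state=(-1.683, 0.322)
t=6.500: state=(-1.646, 0.255)
t=7.000: state=(-1.608, 0.194)
t=7.500: state=(-1.571, 0.137)
t=8.000: state=(-1.534, 0.086)
t=8.500: state=(-1.497, 0.039)
t=9.000: state=(-1.461, -0.004)
t=9.500: state=(-1.425, -0.043)
t=10.000: state=(-1.389, -0.078)
t=10.500: state=(-1.353, -0.109)
t=10.960: state=(-1.320, -0.134)

(v, w) = (-1.320, -0.134)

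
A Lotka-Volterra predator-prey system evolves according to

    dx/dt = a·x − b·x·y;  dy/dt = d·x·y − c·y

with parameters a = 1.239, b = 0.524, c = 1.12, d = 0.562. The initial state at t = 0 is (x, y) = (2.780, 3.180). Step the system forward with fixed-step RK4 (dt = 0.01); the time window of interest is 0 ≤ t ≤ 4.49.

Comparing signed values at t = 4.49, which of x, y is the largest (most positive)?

largest component: x

t=0.000: state=(2.780, 3.180)
step 1 (dt=0.01): k1=(-1.188, 1.407), k2=(-1.196, 1.399), k3=(-1.196, 1.399), k4=(-1.203, 1.391); state += dt/6·(k1+2k2+2k3+k4)
t=0.010: state=(2.768, 3.194)
t=0.020: state=(2.756, 3.208)
t=0.030: state=(2.744, 3.222)
continuing one RK4 step at a time; state shown every 20 steps (Δt=0.2):
t=0.200: state=(2.518, 3.425)
t=0.400: state=(2.233, 3.575)
t=0.600: state=(1.961, 3.617)
t=0.800: state=(1.724, 3.555)
t=1.000: state=(1.533, 3.411)
t=1.200: state=(1.387, 3.211)
t=1.400: state=(1.285, 2.981)
t=1.600: state=(1.220, 2.742)
t=1.800: state=(1.187, 2.509)
t=2.000: state=(1.183, 2.290)
t=2.200: state=(1.204, 2.093)
t=2.400: state=(1.251, 1.920)
t=2.600: state=(1.321, 1.773)
t=2.800: state=(1.415, 1.652)
t=3.000: state=(1.532, 1.558)
t=3.200: state=(1.674, 1.491)
t=3.400: state=(1.838, 1.452)
t=3.600: state=(2.024, 1.441)
t=3.800: state=(2.228, 1.463)
t=4.000: state=(2.443, 1.520)
t=4.200: state=(2.656, 1.618)
t=4.400: state=(2.851, 1.763)
t=4.490: state=(2.928, 1.845)
compare at T: x=2.928, y=1.845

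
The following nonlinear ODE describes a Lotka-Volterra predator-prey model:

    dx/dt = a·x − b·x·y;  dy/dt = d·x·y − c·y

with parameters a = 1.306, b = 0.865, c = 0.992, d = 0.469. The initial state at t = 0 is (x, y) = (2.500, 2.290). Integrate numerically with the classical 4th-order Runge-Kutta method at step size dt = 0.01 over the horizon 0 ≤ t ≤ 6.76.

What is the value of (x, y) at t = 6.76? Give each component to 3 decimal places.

t=0.000: state=(2.500, 2.290)
step 1 (dt=0.01): k1=(-1.687, 0.413), k2=(-1.686, 0.405), k3=(-1.686, 0.405), k4=(-1.684, 0.396); state += dt/6·(k1+2k2+2k3+k4)
t=0.010: state=(2.483, 2.294)
t=0.020: state=(2.466, 2.298)
t=0.030: state=(2.450, 2.302)
continuing one RK4 step at a time; state shown every 25 steps (Δt=0.25):
t=0.250: state=(2.097, 2.339)
t=0.500: state=(1.760, 2.286)
t=0.750: state=(1.507, 2.159)
t=1.000: state=(1.333, 1.988)
t=1.250: state=(1.227, 1.802)
t=1.500: state=(1.175, 1.618)
t=1.750: state=(1.169, 1.448)
t=2.000: state=(1.205, 1.298)
t=2.250: state=(1.279, 1.171)
t=2.500: state=(1.392, 1.069)
t=2.750: state=(1.546, 0.990)
t=3.000: state=(1.740, 0.937)
t=3.250: state=(1.977, 0.908)
t=3.500: state=(2.253, 0.908)
t=3.750: state=(2.559, 0.939)
t=4.000: state=(2.875, 1.008)
t=4.250: state=(3.168, 1.122)
t=4.500: state=(3.388, 1.287)
t=4.750: state=(3.476, 1.504)
t=5.000: state=(3.388, 1.758)
t=5.250: state=(3.122, 2.013)
t=5.500: state=(2.735, 2.216)
t=5.750: state=(2.316, 2.325)
t=6.000: state=(1.938, 2.327)
t=6.250: state=(1.638, 2.237)
t=6.500: state=(1.421, 2.087)
t=6.750: state=(1.279, 1.907)
t=6.760: state=(1.274, 1.899)

(x, y) = (1.274, 1.899)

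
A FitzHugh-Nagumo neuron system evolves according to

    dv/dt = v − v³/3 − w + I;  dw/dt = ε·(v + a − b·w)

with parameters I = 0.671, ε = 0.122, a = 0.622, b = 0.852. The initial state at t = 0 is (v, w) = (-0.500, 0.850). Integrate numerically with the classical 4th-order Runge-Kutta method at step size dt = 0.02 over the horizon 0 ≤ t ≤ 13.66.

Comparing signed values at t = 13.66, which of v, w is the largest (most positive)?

t=0.000: state=(-0.500, 0.850)
step 1 (dt=0.02): k1=(-0.637, -0.073), k2=(-0.641, -0.074), k3=(-0.641, -0.074), k4=(-0.645, -0.075); state += dt/6·(k1+2k2+2k3+k4)
t=0.020: state=(-0.513, 0.849)
t=0.040: state=(-0.526, 0.847)
t=0.060: state=(-0.539, 0.845)
continuing one RK4 step at a time; state shown every 25 steps (Δt=0.5):
t=0.500: state=(-0.861, 0.804)
t=1.000: state=(-1.237, 0.737)
t=1.500: state=(-1.498, 0.655)
t=2.000: state=(-1.611, 0.566)
t=2.500: state=(-1.632, 0.477)
t=3.000: state=(-1.612, 0.393)
t=3.500: state=(-1.575, 0.316)
t=4.000: state=(-1.531, 0.244)
t=4.500: state=(-1.484, 0.179)
t=5.000: state=(-1.435, 0.121)
t=5.500: state=(-1.384, 0.068)
t=6.000: state=(-1.332, 0.020)
t=6.500: state=(-1.278, -0.021)
t=7.000: state=(-1.222, -0.057)
t=7.500: state=(-1.163, -0.088)
t=8.000: state=(-1.101, -0.114)
t=8.500: state=(-1.034, -0.135)
t=9.000: state=(-0.960, -0.150)
t=9.500: state=(-0.876, -0.160)
t=10.000: state=(-0.778, -0.164)
t=10.500: state=(-0.658, -0.162)
t=11.000: state=(-0.502, -0.151)
t=11.500: state=(-0.284, -0.131)
t=12.000: state=(0.043, -0.095)
t=12.500: state=(0.544, -0.036)
t=13.000: state=(1.186, 0.054)
t=13.500: state=(1.666, 0.175)
t=13.660: state=(1.749, 0.217)
compare at T: v=1.749, w=0.217

largest component: v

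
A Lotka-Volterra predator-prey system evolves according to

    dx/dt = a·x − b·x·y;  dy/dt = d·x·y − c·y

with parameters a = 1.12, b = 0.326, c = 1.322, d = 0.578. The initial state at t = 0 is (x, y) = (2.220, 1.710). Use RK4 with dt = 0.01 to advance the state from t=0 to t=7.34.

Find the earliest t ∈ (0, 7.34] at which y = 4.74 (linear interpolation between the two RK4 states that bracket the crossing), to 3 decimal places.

t=0.000: state=(2.220, 1.710)
step 1 (dt=0.01): k1=(1.249, -0.066), k2=(1.253, -0.060), k3=(1.253, -0.060), k4=(1.256, -0.054); state += dt/6·(k1+2k2+2k3+k4)
t=0.010: state=(2.233, 1.709)
t=0.020: state=(2.245, 1.709)
t=0.030: state=(2.258, 1.709)
continuing one RK4 step at a time; state shown every 25 steps (Δt=0.25):
t=0.250: state=(2.554, 1.734)
t=0.500: state=(2.922, 1.850)
t=0.750: state=(3.297, 2.084)
t=1.000: state=(3.627, 2.472)
t=1.250: state=(3.837, 3.052)
t=1.500: state=(3.840, 3.830)
t=1.750: state=(3.587, 4.722)
next step: t=1.760: state=(3.571, 4.757) — y has crossed 4.74
linear interpolation between t=1.750 (4.72154) and t=1.760 (4.75693) → t≈1.755

t = 1.755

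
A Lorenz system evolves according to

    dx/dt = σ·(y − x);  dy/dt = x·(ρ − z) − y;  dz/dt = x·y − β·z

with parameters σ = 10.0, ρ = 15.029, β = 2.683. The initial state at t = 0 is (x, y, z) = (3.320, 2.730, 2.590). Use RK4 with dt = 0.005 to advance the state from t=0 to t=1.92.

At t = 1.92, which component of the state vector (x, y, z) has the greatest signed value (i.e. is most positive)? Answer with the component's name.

largest component: z

t=0.000: state=(3.320, 2.730, 2.590)
step 1 (dt=0.005): k1=(-5.900, 38.567, 2.115), k2=(-4.788, 38.270, 2.379), k3=(-4.824, 38.303, 2.382), k4=(-3.744, 38.037, 2.648); state += dt/6·(k1+2k2+2k3+k4)
t=0.005: state=(3.296, 2.921, 2.602)
t=0.010: state=(3.282, 3.111, 2.616)
t=0.015: state=(3.279, 3.298, 2.634)
continuing one RK4 step at a time; state shown every 20 steps (Δt=0.1):
t=0.100: state=(4.348, 6.623, 3.511)
t=0.200: state=(7.519, 11.376, 7.471)
t=0.300: state=(10.954, 13.004, 16.426)
t=0.400: state=(10.074, 6.378, 22.234)
t=0.500: state=(5.499, 1.107, 19.313)
t=0.600: state=(2.266, 0.194, 14.925)
t=0.700: state=(1.026, 0.423, 11.449)
t=0.800: state=(0.772, 0.780, 8.799)
t=0.900: state=(0.951, 1.288, 6.804)
t=1.000: state=(1.465, 2.182, 5.385)
t=1.100: state=(2.472, 3.829, 4.633)
t=1.200: state=(4.317, 6.715, 5.113)
t=1.300: state=(7.279, 10.670, 8.438)
t=1.400: state=(10.251, 12.079, 15.835)
t=1.500: state=(9.745, 6.922, 21.040)
t=1.600: state=(5.979, 2.134, 19.028)
t=1.700: state=(3.016, 1.026, 15.080)
t=1.800: state=(1.819, 1.270, 11.749)
t=1.900: state=(1.684, 1.890, 9.216)
t=1.920: state=(1.737, 2.057, 8.800)
compare at T: x=1.737, y=2.057, z=8.800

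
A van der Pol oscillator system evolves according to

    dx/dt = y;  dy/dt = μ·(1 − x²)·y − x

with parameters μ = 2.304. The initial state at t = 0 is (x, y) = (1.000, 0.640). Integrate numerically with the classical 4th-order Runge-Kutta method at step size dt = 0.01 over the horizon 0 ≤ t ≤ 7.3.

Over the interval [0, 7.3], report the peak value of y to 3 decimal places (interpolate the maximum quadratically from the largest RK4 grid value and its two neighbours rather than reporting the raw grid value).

max y = 4.191

t=0.000: state=(1.000, 0.640)
step 1 (dt=0.01): k1=(0.640, -1.000), k2=(0.635, -1.013), k3=(0.635, -1.012), k4=(0.630, -1.025); state += dt/6·(k1+2k2+2k3+k4)
t=0.010: state=(1.006, 0.630)
t=0.020: state=(1.013, 0.620)
t=0.030: state=(1.019, 0.609)
continuing one RK4 step at a time; state shown every 25 steps (Δt=0.25):
t=0.250: state=(1.124, 0.336)
t=0.500: state=(1.167, 0.017)
t=0.750: state=(1.137, -0.250)
t=1.000: state=(1.045, -0.483)
t=1.250: state=(0.893, -0.748)
t=1.500: state=(0.660, -1.155)
t=1.750: state=(0.285, -1.938)
t=2.000: state=(-0.368, -3.384)
t=2.250: state=(-1.322, -3.635)
t=2.500: state=(-1.904, -1.031)
t=2.750: state=(-1.994, 0.043)
t=3.000: state=(-1.951, 0.249)
t=3.250: state=(-1.881, 0.300)
t=3.500: state=(-1.803, 0.327)
t=3.750: state=(-1.718, 0.355)
t=4.000: state=(-1.625, 0.389)
t=4.250: state=(-1.522, 0.434)
t=4.500: state=(-1.406, 0.495)
t=4.750: state=(-1.272, 0.584)
t=5.000: state=(-1.110, 0.725)
t=5.250: state=(-0.901, 0.971)
t=5.500: state=(-0.605, 1.451)
t=5.750: state=(-0.131, 2.474)
t=6.000: state=(0.689, 4.049)
t=6.250: state=(1.642, 2.795)
t=6.500: state=(1.999, 0.420)
t=6.750: state=(2.010, -0.165)
t=7.000: state=(1.952, -0.271)
t=7.250: state=(1.880, -0.305)
t=7.300: state=(1.865, -0.310)
largest grid value and its neighbours: y(6.050)=4.18427, y(6.060)=4.19049, y(6.070)=4.18870
parabola through these three points peaks at t≈6.063 with y≈4.19079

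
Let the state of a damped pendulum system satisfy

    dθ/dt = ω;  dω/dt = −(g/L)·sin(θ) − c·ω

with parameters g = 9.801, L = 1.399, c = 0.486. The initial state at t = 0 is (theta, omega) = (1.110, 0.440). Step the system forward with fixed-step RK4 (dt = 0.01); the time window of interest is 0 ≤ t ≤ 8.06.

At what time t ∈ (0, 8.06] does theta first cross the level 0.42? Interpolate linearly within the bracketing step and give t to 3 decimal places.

t = 0.582

t=0.000: state=(1.110, 0.440)
step 1 (dt=0.01): k1=(0.440, -6.489), k2=(0.408, -6.480), k3=(0.408, -6.479), k4=(0.375, -6.470); state += dt/6·(k1+2k2+2k3+k4)
t=0.010: state=(1.114, 0.375)
t=0.020: state=(1.118, 0.311)
t=0.030: state=(1.120, 0.246)
continuing one RK4 step at a time; state shown every 50 steps (Δt=0.5):
t=0.500: state=(0.606, -2.167)
t=0.580: state=(0.425, -2.356)
next step: t=0.590: state=(0.401, -2.372) — theta has crossed 0.42
linear interpolation between t=0.580 (0.42453) and t=0.590 (0.40089) → t≈0.582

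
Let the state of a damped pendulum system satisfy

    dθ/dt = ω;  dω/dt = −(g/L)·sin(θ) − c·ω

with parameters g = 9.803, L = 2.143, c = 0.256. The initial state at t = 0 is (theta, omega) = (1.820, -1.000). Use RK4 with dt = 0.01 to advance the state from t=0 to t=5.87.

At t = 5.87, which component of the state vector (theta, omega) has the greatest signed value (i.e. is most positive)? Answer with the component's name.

largest component: omega

t=0.000: state=(1.820, -1.000)
step 1 (dt=0.01): k1=(-1.000, -4.177), k2=(-1.021, -4.177), k3=(-1.021, -4.177), k4=(-1.042, -4.178); state += dt/6·(k1+2k2+2k3+k4)
t=0.010: state=(1.810, -1.042)
t=0.020: state=(1.799, -1.084)
t=0.030: state=(1.788, -1.125)
continuing one RK4 step at a time; state shown every 20 steps (Δt=0.2):
t=0.200: state=(1.537, -1.833)
t=0.400: state=(1.091, -2.599)
t=0.600: state=(0.514, -3.105)
t=0.800: state=(-0.118, -3.121)
t=1.000: state=(-0.698, -2.607)
t=1.200: state=(-1.139, -1.765)
t=1.400: state=(-1.398, -0.824)
t=1.600: state=(-1.470, 0.102)
t=1.800: state=(-1.360, 0.980)
t=2.000: state=(-1.083, 1.770)
t=2.200: state=(-0.665, 2.365)
t=2.400: state=(-0.161, 2.603)
t=2.600: state=(0.345, 2.387)
t=2.800: state=(0.768, 1.792)
t=3.000: state=(1.048, 0.993)
t=3.200: state=(1.162, 0.142)
t=3.400: state=(1.107, -0.679)
t=3.600: state=(0.897, -1.400)
t=3.800: state=(0.560, -1.926)
t=4.000: state=(0.148, -2.138)
t=4.200: state=(-0.270, -1.973)
t=4.400: state=(-0.620, -1.485)
t=4.600: state=(-0.851, -0.806)
t=4.800: state=(-0.938, -0.063)
t=5.000: state=(-0.878, 0.649)
t=5.200: state=(-0.686, 1.251)
t=5.400: state=(-0.392, 1.648)
t=5.600: state=(-0.046, 1.759)
t=5.800: state=(0.291, 1.559)
t=5.870: state=(0.395, 1.424)
compare at T: theta=0.395, omega=1.424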